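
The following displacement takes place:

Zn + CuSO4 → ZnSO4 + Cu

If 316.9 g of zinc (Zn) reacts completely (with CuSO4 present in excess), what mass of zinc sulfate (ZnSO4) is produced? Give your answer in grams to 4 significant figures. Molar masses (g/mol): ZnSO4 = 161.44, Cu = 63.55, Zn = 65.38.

782.5 g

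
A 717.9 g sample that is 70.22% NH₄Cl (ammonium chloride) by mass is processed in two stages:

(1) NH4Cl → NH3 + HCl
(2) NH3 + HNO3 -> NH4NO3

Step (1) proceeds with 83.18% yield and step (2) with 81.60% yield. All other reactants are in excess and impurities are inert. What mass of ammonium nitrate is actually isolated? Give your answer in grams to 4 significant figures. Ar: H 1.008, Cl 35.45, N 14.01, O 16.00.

512.1 g

Pure NH4Cl = 717.9 × 0.7022 = 504.11 g.
M(NH4Cl) = 14.01 + 4(1.008) + 35.45 = 53.492 g/mol.
M(NH4NO3) = 2(14.01) + 4(1.008) + 3(16.00) = 80.052 g/mol.
n(NH4Cl) = 504.11 / 53.492 = 9.4240 mol.
Step 1 (NH4Cl:NH3 = 1:1): theoretical n(NH3) = 9.4240 mol; at 83.18% yield, n(NH3) = 7.8389 mol.
Step 2 (NH3:NH4NO3 = 1:1): theoretical n(NH4NO3) = 7.8389 mol, so theoretical mass = 7.8389 × 80.052 = 627.52 g.
At 81.60% yield, actual mass of NH4NO3 = 627.52 × 0.8160 = 512.06 g.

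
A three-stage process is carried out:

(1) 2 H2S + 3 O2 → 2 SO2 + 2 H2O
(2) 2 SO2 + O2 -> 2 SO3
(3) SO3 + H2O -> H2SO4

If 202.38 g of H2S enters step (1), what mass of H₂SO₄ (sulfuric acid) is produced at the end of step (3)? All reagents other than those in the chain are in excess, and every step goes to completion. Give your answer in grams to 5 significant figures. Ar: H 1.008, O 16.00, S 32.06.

M(H2S) = 2(1.008) + 32.06 = 34.076 g/mol.
M(H2SO4) = 2(1.008) + 32.06 + 4(16.00) = 98.076 g/mol.
n(H2S) = 202.38 / 34.076 = 5.93908 mol.
Reaction (1): H2S→SO2 ratio 2:2 ⇒ n(SO2) = 5.93908 mol.
Reaction (2): SO2→SO3 ratio 2:2 ⇒ n(SO3) = 5.93908 mol.
Reaction (3): SO3→H2SO4 ratio 1:1 ⇒ n(H2SO4) = 5.93908 mol.
Mass of H2SO4 = 5.93908 × 98.076 = 582.481 g.

582.48 g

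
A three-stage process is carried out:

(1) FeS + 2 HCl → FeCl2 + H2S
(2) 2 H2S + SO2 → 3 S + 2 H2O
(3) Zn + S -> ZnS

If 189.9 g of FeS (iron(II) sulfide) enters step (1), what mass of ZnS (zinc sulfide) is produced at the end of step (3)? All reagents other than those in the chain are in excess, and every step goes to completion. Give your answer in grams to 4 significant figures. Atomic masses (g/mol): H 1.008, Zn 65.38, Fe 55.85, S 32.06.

315.7 g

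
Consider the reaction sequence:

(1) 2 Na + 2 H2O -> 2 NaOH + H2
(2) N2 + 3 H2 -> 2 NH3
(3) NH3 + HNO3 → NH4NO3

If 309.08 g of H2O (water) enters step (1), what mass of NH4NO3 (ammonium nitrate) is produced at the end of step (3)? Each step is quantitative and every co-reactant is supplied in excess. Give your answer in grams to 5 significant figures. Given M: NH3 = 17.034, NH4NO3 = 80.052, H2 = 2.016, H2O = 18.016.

457.79 g

n(H2O) = 309.08 / 18.016 = 17.1559 mol.
Reaction (1): H2O→H2 ratio 2:1 ⇒ n(H2) = 8.57793 mol.
Reaction (2): H2→NH3 ratio 3:2 ⇒ n(NH3) = 5.71862 mol.
Reaction (3): NH3→NH4NO3 ratio 1:1 ⇒ n(NH4NO3) = 5.71862 mol.
Mass of NH4NO3 = 5.71862 × 80.052 = 457.787 g.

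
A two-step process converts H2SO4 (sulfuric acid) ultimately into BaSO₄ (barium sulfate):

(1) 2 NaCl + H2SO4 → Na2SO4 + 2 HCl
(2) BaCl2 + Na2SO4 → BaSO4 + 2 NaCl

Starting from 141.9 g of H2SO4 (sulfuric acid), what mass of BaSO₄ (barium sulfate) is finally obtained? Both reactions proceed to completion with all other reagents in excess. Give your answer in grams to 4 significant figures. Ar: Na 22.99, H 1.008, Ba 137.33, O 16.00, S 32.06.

M(H2SO4) = 2(1.008) + 32.06 + 4(16.00) = 98.076 g/mol.
M(BaSO4) = 137.33 + 32.06 + 4(16.00) = 233.39 g/mol.
n(H2SO4) = 141.90 / 98.076 = 1.4468 mol.
Step 1 gives a 1:1 ratio of H2SO4 to Na2SO4, so n(Na2SO4) = 1.4468 mol.
In step 2 the Na2SO4:BaSO4 ratio is 1:1, so n(BaSO4) = 1.4468 mol.
Mass of BaSO4 = 1.4468 × 233.39 = 337.68 g.

337.7 g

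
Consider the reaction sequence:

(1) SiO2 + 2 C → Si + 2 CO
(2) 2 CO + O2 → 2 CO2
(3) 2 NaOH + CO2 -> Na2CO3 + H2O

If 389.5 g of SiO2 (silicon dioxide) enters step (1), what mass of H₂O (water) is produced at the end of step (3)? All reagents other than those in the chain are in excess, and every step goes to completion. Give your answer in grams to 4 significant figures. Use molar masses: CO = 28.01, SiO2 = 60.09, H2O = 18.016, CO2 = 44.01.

233.6 g

n(SiO2) = 389.5 / 60.09 = 6.4819 mol.
Reaction (1): SiO2→CO ratio 1:2 ⇒ n(CO) = 12.964 mol.
Reaction (2): CO→CO2 ratio 2:2 ⇒ n(CO2) = 12.964 mol.
Reaction (3): CO2→H2O ratio 1:1 ⇒ n(H2O) = 12.964 mol.
Mass of H2O = 12.964 × 18.016 = 233.56 g.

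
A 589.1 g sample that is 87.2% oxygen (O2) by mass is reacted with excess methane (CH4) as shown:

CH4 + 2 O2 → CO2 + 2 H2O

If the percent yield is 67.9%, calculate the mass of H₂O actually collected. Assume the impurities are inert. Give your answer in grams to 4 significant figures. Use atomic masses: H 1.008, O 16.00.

196.4 g

Pure O2 available = 589.1 g × 0.872 = 513.70 g.
M(O2) = 2(16.00) = 32.00 g/mol.
M(H2O) = 2(1.008) + 16.00 = 18.016 g/mol.
n(O2) = 513.70 g / 32.00 g/mol = 16.053 mol.
From the equation the O2:H2O mole ratio is 2:2, so n(H2O) = 16.053 × 2/2 = 16.053 mol.
Mass of H2O = 16.053 mol × 18.016 g/mol = 289.21 g.
Actual mass collected = 289.21 g × 0.679 = 196.37 g.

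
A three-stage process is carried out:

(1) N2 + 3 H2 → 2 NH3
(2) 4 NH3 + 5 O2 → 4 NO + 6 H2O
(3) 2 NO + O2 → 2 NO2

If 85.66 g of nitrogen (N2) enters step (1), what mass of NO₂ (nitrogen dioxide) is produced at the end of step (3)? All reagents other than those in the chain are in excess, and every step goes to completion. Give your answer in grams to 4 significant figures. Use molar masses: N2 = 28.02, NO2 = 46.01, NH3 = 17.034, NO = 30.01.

281.3 g

n(N2) = 85.66 / 28.02 = 3.0571 mol.
Reaction (1): N2→NH3 ratio 1:2 ⇒ n(NH3) = 6.1142 mol.
Reaction (2): NH3→NO ratio 4:4 ⇒ n(NO) = 6.1142 mol.
Reaction (3): NO→NO2 ratio 2:2 ⇒ n(NO2) = 6.1142 mol.
Mass of NO2 = 6.1142 × 46.01 = 281.31 g.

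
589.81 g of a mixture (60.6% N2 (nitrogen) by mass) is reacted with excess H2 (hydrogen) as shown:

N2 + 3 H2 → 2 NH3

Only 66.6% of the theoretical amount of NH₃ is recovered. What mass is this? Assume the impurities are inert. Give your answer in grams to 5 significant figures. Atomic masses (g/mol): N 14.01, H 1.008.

Pure N2 available = 589.81 g × 0.606 = 357.425 g.
M(N2) = 2(14.01) = 28.02 g/mol.
M(NH3) = 14.01 + 3(1.008) = 17.034 g/mol.
n(N2) = 357.425 g / 28.02 g/mol = 12.7561 mol.
From the equation the N2:NH3 mole ratio is 1:2, so n(NH3) = 12.7561 × 2/1 = 25.5121 mol.
Mass of NH3 = 25.5121 mol × 17.034 g/mol = 434.574 g.
Actual mass collected = 434.574 g × 0.666 = 289.426 g.

289.43 g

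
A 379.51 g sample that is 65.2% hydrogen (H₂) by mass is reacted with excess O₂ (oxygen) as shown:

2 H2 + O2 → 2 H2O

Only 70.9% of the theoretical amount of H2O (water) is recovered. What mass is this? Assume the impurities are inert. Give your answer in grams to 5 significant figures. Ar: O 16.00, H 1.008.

1567.8 g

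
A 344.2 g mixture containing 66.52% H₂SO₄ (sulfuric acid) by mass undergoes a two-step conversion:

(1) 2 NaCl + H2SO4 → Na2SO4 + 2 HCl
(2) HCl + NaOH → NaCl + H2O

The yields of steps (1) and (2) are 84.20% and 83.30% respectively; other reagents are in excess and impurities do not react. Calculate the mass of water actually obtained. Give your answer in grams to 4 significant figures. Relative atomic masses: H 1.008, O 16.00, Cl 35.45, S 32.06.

59.00 g

Pure H2SO4 = 344.2 × 0.6652 = 228.96 g.
M(H2SO4) = 2(1.008) + 32.06 + 4(16.00) = 98.076 g/mol.
M(H2O) = 2(1.008) + 16.00 = 18.016 g/mol.
n(H2SO4) = 228.96 / 98.076 = 2.3345 mol.
Step 1 (H2SO4:HCl = 1:2): theoretical n(HCl) = 4.6691 mol; at 84.20% yield, n(HCl) = 3.9314 mol.
Step 2 (HCl:H2O = 1:1): theoretical n(H2O) = 3.9314 mol, so theoretical mass = 3.9314 × 18.016 = 70.827 g.
At 83.30% yield, actual mass of H2O = 70.827 × 0.8330 = 58.999 g.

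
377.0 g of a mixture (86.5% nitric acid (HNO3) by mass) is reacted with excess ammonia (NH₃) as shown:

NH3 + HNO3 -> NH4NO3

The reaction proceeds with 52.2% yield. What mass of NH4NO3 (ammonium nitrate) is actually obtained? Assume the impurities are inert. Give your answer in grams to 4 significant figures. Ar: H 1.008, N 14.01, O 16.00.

Pure HNO3 available = 377.0 g × 0.865 = 326.11 g.
M(HNO3) = 1.008 + 14.01 + 3(16.00) = 63.018 g/mol.
M(NH4NO3) = 2(14.01) + 4(1.008) + 3(16.00) = 80.052 g/mol.
n(HNO3) = 326.11 g / 63.018 g/mol = 5.1748 mol.
From the equation the HNO3:NH4NO3 mole ratio is 1:1, so n(NH4NO3) = 5.1748 × 1/1 = 5.1748 mol.
Mass of NH4NO3 = 5.1748 mol × 80.052 g/mol = 414.25 g.
Actual mass collected = 414.25 g × 0.522 = 216.24 g.

216.2 g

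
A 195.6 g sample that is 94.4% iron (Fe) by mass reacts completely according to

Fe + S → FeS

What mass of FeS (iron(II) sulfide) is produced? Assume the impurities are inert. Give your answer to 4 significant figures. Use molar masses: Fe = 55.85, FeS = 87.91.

Mass of pure Fe = 195.6 g × 0.944 = 184.65 g.
n(Fe) = 184.65 g / 55.85 g/mol = 3.3061 mol.
From the equation the Fe:FeS mole ratio is 1:1, so n(FeS) = 3.3061 × 1/1 = 3.3061 mol.
Mass of FeS = 3.3061 mol × 87.91 g/mol = 290.64 g.

290.6 g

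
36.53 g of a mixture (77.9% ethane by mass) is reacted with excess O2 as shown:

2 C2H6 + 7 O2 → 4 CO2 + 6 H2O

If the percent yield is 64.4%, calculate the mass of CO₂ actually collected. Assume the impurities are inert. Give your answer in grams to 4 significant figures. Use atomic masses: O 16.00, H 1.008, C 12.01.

53.65 g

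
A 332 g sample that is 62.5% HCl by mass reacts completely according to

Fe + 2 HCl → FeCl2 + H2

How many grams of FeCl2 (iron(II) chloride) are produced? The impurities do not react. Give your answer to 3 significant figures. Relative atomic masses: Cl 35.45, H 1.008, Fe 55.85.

Mass of pure HCl = 332 g × 0.625 = 207.5 g.
M(HCl) = 1.008 + 35.45 = 36.458 g/mol.
M(FeCl2) = 55.85 + 2(35.45) = 126.75 g/mol.
n(HCl) = 207.5 g / 36.458 g/mol = 5.691 mol.
From the equation the HCl:FeCl2 mole ratio is 2:1, so n(FeCl2) = 5.691 × 1/2 = 2.846 mol.
Mass of FeCl2 = 2.846 mol × 126.75 g/mol = 360.7 g.

361 g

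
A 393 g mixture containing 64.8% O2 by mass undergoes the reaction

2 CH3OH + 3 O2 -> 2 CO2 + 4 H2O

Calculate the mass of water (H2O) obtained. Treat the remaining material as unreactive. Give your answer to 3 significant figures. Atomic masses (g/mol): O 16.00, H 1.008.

191 g

Mass of pure O2 = 393 g × 0.648 = 254.7 g.
M(O2) = 2(16.00) = 32.00 g/mol.
M(H2O) = 2(1.008) + 16.00 = 18.016 g/mol.
n(O2) = 254.7 g / 32.00 g/mol = 7.958 mol.
From the equation the O2:H2O mole ratio is 3:4, so n(H2O) = 7.958 × 4/3 = 10.61 mol.
Mass of H2O = 10.61 mol × 18.016 g/mol = 191.2 g.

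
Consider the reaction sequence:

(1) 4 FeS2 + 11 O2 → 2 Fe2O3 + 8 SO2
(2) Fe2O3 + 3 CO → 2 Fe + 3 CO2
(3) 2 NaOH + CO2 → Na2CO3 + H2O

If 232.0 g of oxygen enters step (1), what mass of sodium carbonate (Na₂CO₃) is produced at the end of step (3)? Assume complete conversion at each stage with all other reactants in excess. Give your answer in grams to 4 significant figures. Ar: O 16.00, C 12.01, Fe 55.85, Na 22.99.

M(O2) = 2(16.00) = 32.00 g/mol.
M(Na2CO3) = 2(22.99) + 12.01 + 3(16.00) = 105.99 g/mol.
n(O2) = 232.0 / 32.00 = 7.2500 mol.
Reaction (1): O2→Fe2O3 ratio 11:2 ⇒ n(Fe2O3) = 1.3182 mol.
Reaction (2): Fe2O3→CO2 ratio 1:3 ⇒ n(CO2) = 3.9545 mol.
Reaction (3): CO2→Na2CO3 ratio 1:1 ⇒ n(Na2CO3) = 3.9545 mol.
Mass of Na2CO3 = 3.9545 × 105.99 = 419.14 g.

419.1 g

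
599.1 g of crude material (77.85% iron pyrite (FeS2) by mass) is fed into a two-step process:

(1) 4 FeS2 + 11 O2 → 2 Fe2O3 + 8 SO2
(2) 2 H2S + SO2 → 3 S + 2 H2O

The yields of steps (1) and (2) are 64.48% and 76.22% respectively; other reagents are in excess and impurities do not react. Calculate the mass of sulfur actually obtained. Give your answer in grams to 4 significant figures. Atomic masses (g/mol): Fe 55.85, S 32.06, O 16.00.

Pure FeS2 = 599.1 × 0.7785 = 466.40 g.
M(FeS2) = 55.85 + 2(32.06) = 119.97 g/mol.
M(S) = 32.06 g/mol.
n(FeS2) = 466.40 / 119.97 = 3.8876 mol.
Step 1 (FeS2:SO2 = 4:8): theoretical n(SO2) = 7.7753 mol; at 64.48% yield, n(SO2) = 5.0135 mol.
Step 2 (SO2:S = 1:3): theoretical n(S) = 15.040 mol, so theoretical mass = 15.040 × 32.06 = 482.20 g.
At 76.22% yield, actual mass of S = 482.20 × 0.7622 = 367.53 g.

367.5 g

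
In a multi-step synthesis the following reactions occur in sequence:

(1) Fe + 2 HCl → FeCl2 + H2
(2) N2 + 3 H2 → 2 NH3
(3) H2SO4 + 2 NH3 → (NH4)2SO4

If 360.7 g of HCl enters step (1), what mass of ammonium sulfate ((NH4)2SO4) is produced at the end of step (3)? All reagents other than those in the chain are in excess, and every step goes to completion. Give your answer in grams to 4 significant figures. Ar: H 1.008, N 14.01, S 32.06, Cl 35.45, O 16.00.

M(HCl) = 1.008 + 35.45 = 36.458 g/mol.
M((NH4)2SO4) = 2(14.01) + 8(1.008) + 32.06 + 4(16.00) = 132.144 g/mol.
n(HCl) = 360.7 / 36.458 = 9.8936 mol.
Reaction (1): HCl→H2 ratio 2:1 ⇒ n(H2) = 4.9468 mol.
Reaction (2): H2→NH3 ratio 3:2 ⇒ n(NH3) = 3.2979 mol.
Reaction (3): NH3→(NH4)2SO4 ratio 2:1 ⇒ n((NH4)2SO4) = 1.6489 mol.
Mass of (NH4)2SO4 = 1.6489 × 132.144 = 217.90 g.

217.9 g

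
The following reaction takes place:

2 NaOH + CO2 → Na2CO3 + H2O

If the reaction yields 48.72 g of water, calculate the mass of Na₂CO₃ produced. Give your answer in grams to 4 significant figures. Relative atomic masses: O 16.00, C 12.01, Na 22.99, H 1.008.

M(H2O) = 2(1.008) + 16.00 = 18.016 g/mol.
M(Na2CO3) = 2(22.99) + 12.01 + 3(16.00) = 105.99 g/mol.
n(H2O) = 48.720 g / 18.016 g/mol = 2.7043 mol.
From the equation the H2O:Na2CO3 mole ratio is 1:1, so n(Na2CO3) = 2.7043 × 1/1 = 2.7043 mol.
Mass of Na2CO3 = 2.7043 mol × 105.99 g/mol = 286.62 g.

286.6 g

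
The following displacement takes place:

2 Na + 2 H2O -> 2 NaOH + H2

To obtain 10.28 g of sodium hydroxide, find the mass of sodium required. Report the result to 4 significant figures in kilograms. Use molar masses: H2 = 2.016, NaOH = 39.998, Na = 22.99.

0.005909 kg

n(NaOH) = 10.280 g / 39.998 g/mol = 0.25701 mol.
From the equation the NaOH:Na mole ratio is 2:2, so n(Na) = 0.25701 × 2/2 = 0.25701 mol.
Mass of Na = 0.25701 mol × 22.99 g/mol = 5.9087 g.
Converting to kg: 5.9087 g = 0.005909 kg.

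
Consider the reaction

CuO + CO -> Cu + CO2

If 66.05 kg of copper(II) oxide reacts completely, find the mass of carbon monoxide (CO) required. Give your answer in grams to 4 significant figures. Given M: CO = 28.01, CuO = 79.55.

23260 g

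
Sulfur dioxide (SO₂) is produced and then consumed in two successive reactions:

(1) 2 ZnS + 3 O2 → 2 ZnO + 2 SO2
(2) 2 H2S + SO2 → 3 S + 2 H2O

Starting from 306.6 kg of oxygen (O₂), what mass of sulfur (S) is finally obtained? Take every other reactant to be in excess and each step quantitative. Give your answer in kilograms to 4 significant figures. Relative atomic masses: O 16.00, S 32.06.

614.3 kg

M(O2) = 2(16.00) = 32.00 g/mol.
M(S) = 32.06 g/mol.
306.6 kg = 306600 g.
n(O2) = 306600 / 32.00 = 9581.2 mol.
Step 1 gives a 3:2 ratio of O2 to SO2, so n(SO2) = 6387.5 mol.
In step 2 the SO2:S ratio is 1:3, so n(S) = 19162 mol.
Mass of S = 19162 × 32.06 = 614350 g = 614.3 kg.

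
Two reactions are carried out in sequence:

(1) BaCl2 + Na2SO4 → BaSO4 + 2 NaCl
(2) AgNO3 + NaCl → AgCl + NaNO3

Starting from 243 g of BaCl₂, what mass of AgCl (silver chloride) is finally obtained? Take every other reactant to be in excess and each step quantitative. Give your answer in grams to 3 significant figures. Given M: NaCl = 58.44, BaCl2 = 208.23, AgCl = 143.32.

335 g

n(BaCl2) = 243.0 / 208.23 = 1.167 mol.
Step 1 gives a 1:2 ratio of BaCl2 to NaCl, so n(NaCl) = 2.334 mol.
In step 2 the NaCl:AgCl ratio is 1:1, so n(AgCl) = 2.334 mol.
Mass of AgCl = 2.334 × 143.32 = 334.5 g.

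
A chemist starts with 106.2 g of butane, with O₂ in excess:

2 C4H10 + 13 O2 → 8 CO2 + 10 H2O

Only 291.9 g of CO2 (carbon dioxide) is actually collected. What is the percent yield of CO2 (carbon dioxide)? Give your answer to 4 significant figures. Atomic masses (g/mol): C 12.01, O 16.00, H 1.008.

M(C4H10) = 4(12.01) + 10(1.008) = 58.12 g/mol.
M(CO2) = 12.01 + 2(16.00) = 44.01 g/mol.
n(C4H10) = 106.20 g / 58.12 g/mol = 1.8273 mol.
From the equation the C4H10:CO2 mole ratio is 2:8, so n(CO2) = 1.8273 × 8/2 = 7.3090 mol.
Mass of CO2 = 7.3090 mol × 44.01 g/mol = 321.67 g.
This is the theoretical yield. Percent yield = 291.9 g / 321.67 g × 100% = 90.745%.

90.75 %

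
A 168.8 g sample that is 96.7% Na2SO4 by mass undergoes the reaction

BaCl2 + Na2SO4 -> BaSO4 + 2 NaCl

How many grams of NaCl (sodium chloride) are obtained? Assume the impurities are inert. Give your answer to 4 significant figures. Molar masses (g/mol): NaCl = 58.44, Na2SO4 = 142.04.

Mass of pure Na2SO4 = 168.8 g × 0.967 = 163.23 g.
n(Na2SO4) = 163.23 g / 142.04 g/mol = 1.1492 mol.
From the equation the Na2SO4:NaCl mole ratio is 1:2, so n(NaCl) = 1.1492 × 2/1 = 2.2984 mol.
Mass of NaCl = 2.2984 mol × 58.44 g/mol = 134.32 g.

134.3 g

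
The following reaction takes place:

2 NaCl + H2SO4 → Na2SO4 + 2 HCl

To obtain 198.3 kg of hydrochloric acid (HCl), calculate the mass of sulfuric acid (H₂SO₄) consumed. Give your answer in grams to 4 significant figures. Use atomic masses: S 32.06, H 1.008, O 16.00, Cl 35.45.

266700 g

M(HCl) = 1.008 + 35.45 = 36.458 g/mol.
M(H2SO4) = 2(1.008) + 32.06 + 4(16.00) = 98.076 g/mol.
Convert: 198.3 kg = 198300 g.
n(HCl) = 198300 g / 36.458 g/mol = 5439.1 mol.
From the equation the HCl:H2SO4 mole ratio is 2:1, so n(H2SO4) = 5439.1 × 1/2 = 2719.6 mol.
Mass of H2SO4 = 2719.6 mol × 98.076 g/mol = 266720 g.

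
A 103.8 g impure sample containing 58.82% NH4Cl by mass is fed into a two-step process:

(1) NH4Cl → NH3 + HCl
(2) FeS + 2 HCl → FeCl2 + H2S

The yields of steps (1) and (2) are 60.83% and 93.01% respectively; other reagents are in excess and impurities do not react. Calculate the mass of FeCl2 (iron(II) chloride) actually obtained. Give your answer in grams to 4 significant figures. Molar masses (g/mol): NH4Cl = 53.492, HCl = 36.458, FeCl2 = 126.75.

40.93 g

Pure NH4Cl = 103.8 × 0.5882 = 61.055 g.
n(NH4Cl) = 61.055 / 53.492 = 1.1414 mol.
Step 1 (NH4Cl:HCl = 1:1): theoretical n(HCl) = 1.1414 mol; at 60.83% yield, n(HCl) = 0.69431 mol.
Step 2 (HCl:FeCl2 = 2:1): theoretical n(FeCl2) = 0.34715 mol, so theoretical mass = 0.34715 × 126.75 = 44.002 g.
At 93.01% yield, actual mass of FeCl2 = 44.002 × 0.9301 = 40.926 g.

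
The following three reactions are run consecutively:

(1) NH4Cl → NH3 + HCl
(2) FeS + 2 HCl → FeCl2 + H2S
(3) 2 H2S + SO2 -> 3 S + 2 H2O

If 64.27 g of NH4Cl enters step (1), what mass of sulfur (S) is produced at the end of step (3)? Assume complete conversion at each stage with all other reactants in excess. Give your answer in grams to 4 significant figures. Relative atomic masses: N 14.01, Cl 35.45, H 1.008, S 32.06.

M(NH4Cl) = 14.01 + 4(1.008) + 35.45 = 53.492 g/mol.
M(S) = 32.06 g/mol.
n(NH4Cl) = 64.27 / 53.492 = 1.2015 mol.
Reaction (1): NH4Cl→HCl ratio 1:1 ⇒ n(HCl) = 1.2015 mol.
Reaction (2): HCl→H2S ratio 2:1 ⇒ n(H2S) = 0.60074 mol.
Reaction (3): H2S→S ratio 2:3 ⇒ n(S) = 0.90112 mol.
Mass of S = 0.90112 × 32.06 = 28.890 g.

28.89 g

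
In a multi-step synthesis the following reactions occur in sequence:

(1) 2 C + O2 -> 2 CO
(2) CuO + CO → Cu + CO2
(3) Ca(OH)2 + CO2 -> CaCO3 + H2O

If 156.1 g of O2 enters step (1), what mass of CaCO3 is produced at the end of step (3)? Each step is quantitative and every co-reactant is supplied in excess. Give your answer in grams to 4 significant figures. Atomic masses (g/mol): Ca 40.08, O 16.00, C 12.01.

976.5 g

M(O2) = 2(16.00) = 32.00 g/mol.
M(CaCO3) = 40.08 + 12.01 + 3(16.00) = 100.09 g/mol.
n(O2) = 156.1 / 32.00 = 4.8781 mol.
Reaction (1): O2→CO ratio 1:2 ⇒ n(CO) = 9.7562 mol.
Reaction (2): CO→CO2 ratio 1:1 ⇒ n(CO2) = 9.7562 mol.
Reaction (3): CO2→CaCO3 ratio 1:1 ⇒ n(CaCO3) = 9.7562 mol.
Mass of CaCO3 = 9.7562 × 100.09 = 976.50 g.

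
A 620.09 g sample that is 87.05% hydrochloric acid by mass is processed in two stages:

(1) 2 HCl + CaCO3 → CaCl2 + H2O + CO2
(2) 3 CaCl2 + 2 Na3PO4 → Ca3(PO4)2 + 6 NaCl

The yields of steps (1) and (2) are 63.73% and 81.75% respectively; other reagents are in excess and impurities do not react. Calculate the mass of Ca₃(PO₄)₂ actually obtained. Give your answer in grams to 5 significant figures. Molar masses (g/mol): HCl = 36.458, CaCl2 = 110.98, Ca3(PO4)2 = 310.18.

398.77 g

Pure HCl = 620.09 × 0.8705 = 539.788 g.
n(HCl) = 539.788 / 36.458 = 14.8058 mol.
Step 1 (HCl:CaCl2 = 2:1): theoretical n(CaCl2) = 7.40288 mol; at 63.73% yield, n(CaCl2) = 4.71785 mol.
Step 2 (CaCl2:Ca3(PO4)2 = 3:1): theoretical n(Ca3(PO4)2) = 1.57262 mol, so theoretical mass = 1.57262 × 310.18 = 487.795 g.
At 81.75% yield, actual mass of Ca3(PO4)2 = 487.795 × 0.8175 = 398.772 g.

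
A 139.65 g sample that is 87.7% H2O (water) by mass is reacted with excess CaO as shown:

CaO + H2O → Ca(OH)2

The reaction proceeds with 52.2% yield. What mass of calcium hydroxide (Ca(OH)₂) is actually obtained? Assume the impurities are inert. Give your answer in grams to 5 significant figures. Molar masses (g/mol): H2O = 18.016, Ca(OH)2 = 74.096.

Pure H2O available = 139.65 g × 0.877 = 122.473 g.
n(H2O) = 122.473 g / 18.016 g/mol = 6.79802 mol.
From the equation the H2O:Ca(OH)2 mole ratio is 1:1, so n(Ca(OH)2) = 6.79802 × 1/1 = 6.79802 mol.
Mass of Ca(OH)2 = 6.79802 mol × 74.096 g/mol = 503.706 g.
Actual mass collected = 503.706 g × 0.522 = 262.934 g.

262.93 g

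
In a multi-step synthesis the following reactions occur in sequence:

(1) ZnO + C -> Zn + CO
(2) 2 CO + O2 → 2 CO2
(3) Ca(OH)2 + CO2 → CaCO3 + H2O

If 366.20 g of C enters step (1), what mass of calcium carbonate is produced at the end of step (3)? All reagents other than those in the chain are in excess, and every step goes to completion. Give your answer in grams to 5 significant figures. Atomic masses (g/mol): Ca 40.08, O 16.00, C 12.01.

M(C) = 12.01 g/mol.
M(CaCO3) = 40.08 + 12.01 + 3(16.00) = 100.09 g/mol.
n(C) = 366.20 / 12.01 = 30.4913 mol.
Reaction (1): C→CO ratio 1:1 ⇒ n(CO) = 30.4913 mol.
Reaction (2): CO→CO2 ratio 2:2 ⇒ n(CO2) = 30.4913 mol.
Reaction (3): CO2→CaCO3 ratio 1:1 ⇒ n(CaCO3) = 30.4913 mol.
Mass of CaCO3 = 30.4913 × 100.09 = 3051.87 g.

3051.9 g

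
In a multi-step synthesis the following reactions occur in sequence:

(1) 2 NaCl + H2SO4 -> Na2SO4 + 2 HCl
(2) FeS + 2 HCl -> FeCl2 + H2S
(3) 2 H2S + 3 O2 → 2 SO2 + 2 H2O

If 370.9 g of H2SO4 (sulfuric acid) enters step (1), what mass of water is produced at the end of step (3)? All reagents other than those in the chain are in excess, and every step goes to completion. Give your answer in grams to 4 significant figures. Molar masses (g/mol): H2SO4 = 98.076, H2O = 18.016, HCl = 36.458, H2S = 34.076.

68.13 g

n(H2SO4) = 370.9 / 98.076 = 3.7818 mol.
Reaction (1): H2SO4→HCl ratio 1:2 ⇒ n(HCl) = 7.5635 mol.
Reaction (2): HCl→H2S ratio 2:1 ⇒ n(H2S) = 3.7818 mol.
Reaction (3): H2S→H2O ratio 2:2 ⇒ n(H2O) = 3.7818 mol.
Mass of H2O = 3.7818 × 18.016 = 68.132 g.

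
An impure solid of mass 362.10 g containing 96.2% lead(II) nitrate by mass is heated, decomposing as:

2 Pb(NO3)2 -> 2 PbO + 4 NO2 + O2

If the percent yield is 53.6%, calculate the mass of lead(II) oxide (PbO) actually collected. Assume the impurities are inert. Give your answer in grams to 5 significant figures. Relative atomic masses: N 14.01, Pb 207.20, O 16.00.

125.82 g

Pure Pb(NO3)2 available = 362.10 g × 0.962 = 348.340 g.
M(Pb(NO3)2) = 207.20 + 2(14.01) + 6(16.00) = 331.22 g/mol.
M(PbO) = 207.20 + 16.00 = 223.20 g/mol.
n(Pb(NO3)2) = 348.340 g / 331.22 g/mol = 1.05169 mol.
From the equation the Pb(NO3)2:PbO mole ratio is 2:2, so n(PbO) = 1.05169 × 2/2 = 1.05169 mol.
Mass of PbO = 1.05169 mol × 223.20 g/mol = 234.737 g.
Actual mass collected = 234.737 g × 0.536 = 125.819 g.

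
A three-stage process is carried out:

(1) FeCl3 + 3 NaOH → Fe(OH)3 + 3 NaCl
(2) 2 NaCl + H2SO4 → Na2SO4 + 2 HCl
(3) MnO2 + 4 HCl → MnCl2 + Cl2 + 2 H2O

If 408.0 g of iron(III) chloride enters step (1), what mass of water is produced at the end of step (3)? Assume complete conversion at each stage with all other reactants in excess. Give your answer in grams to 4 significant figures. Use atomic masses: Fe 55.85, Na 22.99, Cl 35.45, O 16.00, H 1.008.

67.98 g

M(FeCl3) = 55.85 + 3(35.45) = 162.20 g/mol.
M(H2O) = 2(1.008) + 16.00 = 18.016 g/mol.
n(FeCl3) = 408.0 / 162.20 = 2.5154 mol.
Reaction (1): FeCl3→NaCl ratio 1:3 ⇒ n(NaCl) = 7.5462 mol.
Reaction (2): NaCl→HCl ratio 2:2 ⇒ n(HCl) = 7.5462 mol.
Reaction (3): HCl→H2O ratio 4:2 ⇒ n(H2O) = 3.7731 mol.
Mass of H2O = 3.7731 × 18.016 = 67.977 g.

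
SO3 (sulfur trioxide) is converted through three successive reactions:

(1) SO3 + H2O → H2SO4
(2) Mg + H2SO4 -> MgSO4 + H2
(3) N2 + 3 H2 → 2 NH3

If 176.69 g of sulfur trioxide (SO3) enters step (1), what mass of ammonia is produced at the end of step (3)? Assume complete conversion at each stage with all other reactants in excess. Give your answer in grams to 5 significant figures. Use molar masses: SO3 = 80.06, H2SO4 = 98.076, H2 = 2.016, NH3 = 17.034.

25.062 g

n(SO3) = 176.69 / 80.06 = 2.20697 mol.
Reaction (1): SO3→H2SO4 ratio 1:1 ⇒ n(H2SO4) = 2.20697 mol.
Reaction (2): H2SO4→H2 ratio 1:1 ⇒ n(H2) = 2.20697 mol.
Reaction (3): H2→NH3 ratio 3:2 ⇒ n(NH3) = 1.47131 mol.
Mass of NH3 = 1.47131 × 17.034 = 25.0623 g.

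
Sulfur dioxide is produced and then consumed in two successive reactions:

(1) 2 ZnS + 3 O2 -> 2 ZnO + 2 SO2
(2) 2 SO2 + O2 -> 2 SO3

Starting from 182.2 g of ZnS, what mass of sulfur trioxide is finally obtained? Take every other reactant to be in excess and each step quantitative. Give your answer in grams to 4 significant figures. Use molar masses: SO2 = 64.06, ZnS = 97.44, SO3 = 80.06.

149.7 g

n(ZnS) = 182.20 / 97.44 = 1.8699 mol.
Step 1 gives a 2:2 ratio of ZnS to SO2, so n(SO2) = 1.8699 mol.
In step 2 the SO2:SO3 ratio is 2:2, so n(SO3) = 1.8699 mol.
Mass of SO3 = 1.8699 × 80.06 = 149.70 g.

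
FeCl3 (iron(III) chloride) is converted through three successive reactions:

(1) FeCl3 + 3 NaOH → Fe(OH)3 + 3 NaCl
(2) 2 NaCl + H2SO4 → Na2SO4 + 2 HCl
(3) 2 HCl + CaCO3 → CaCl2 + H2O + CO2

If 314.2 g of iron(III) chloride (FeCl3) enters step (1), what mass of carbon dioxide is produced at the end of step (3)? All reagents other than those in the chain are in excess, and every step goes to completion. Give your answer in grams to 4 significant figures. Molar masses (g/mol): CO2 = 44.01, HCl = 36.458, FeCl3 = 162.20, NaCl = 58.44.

n(FeCl3) = 314.2 / 162.20 = 1.9371 mol.
Reaction (1): FeCl3→NaCl ratio 1:3 ⇒ n(NaCl) = 5.8113 mol.
Reaction (2): NaCl→HCl ratio 2:2 ⇒ n(HCl) = 5.8113 mol.
Reaction (3): HCl→CO2 ratio 2:1 ⇒ n(CO2) = 2.9057 mol.
Mass of CO2 = 2.9057 × 44.01 = 127.88 g.

127.9 g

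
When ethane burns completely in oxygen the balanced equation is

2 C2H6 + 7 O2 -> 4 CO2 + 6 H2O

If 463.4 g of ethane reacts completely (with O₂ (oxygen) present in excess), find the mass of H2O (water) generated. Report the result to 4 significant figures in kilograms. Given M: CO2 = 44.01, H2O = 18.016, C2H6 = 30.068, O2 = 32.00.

n(C2H6) = 463.40 g / 30.068 g/mol = 15.412 mol.
From the equation the C2H6:H2O mole ratio is 2:6, so n(H2O) = 15.412 × 6/2 = 46.235 mol.
Mass of H2O = 46.235 mol × 18.016 g/mol = 832.97 g.
Converting to kg: 832.97 g = 0.8330 kg.

0.8330 kg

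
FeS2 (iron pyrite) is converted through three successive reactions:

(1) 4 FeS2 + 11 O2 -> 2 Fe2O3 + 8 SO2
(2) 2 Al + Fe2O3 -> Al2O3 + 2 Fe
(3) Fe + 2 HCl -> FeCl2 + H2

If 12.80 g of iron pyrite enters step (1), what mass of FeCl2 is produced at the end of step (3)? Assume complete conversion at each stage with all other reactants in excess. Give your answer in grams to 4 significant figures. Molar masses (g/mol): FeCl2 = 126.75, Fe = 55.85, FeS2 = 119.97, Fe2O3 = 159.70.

13.52 g

n(FeS2) = 12.80 / 119.97 = 0.10669 mol.
Reaction (1): FeS2→Fe2O3 ratio 4:2 ⇒ n(Fe2O3) = 0.053347 mol.
Reaction (2): Fe2O3→Fe ratio 1:2 ⇒ n(Fe) = 0.10669 mol.
Reaction (3): Fe→FeCl2 ratio 1:1 ⇒ n(FeCl2) = 0.10669 mol.
Mass of FeCl2 = 0.10669 × 126.75 = 13.523 g.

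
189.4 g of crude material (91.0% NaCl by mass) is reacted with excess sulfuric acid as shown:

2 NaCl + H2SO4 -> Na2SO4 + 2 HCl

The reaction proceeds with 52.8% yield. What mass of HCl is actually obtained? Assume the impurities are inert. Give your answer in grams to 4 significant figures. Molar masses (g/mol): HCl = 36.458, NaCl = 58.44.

56.77 g

Pure NaCl available = 189.4 g × 0.910 = 172.35 g.
n(NaCl) = 172.35 g / 58.44 g/mol = 2.9492 mol.
From the equation the NaCl:HCl mole ratio is 2:2, so n(HCl) = 2.9492 × 2/2 = 2.9492 mol.
Mass of HCl = 2.9492 mol × 36.458 g/mol = 107.52 g.
Actual mass collected = 107.52 g × 0.528 = 56.772 g.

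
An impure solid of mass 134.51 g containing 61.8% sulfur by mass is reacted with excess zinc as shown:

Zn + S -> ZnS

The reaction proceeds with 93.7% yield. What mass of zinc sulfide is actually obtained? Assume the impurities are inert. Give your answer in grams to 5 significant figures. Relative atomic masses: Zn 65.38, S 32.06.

Pure S available = 134.51 g × 0.618 = 83.1272 g.
M(S) = 32.06 g/mol.
M(ZnS) = 65.38 + 32.06 = 97.44 g/mol.
n(S) = 83.1272 g / 32.06 g/mol = 2.59286 mol.
From the equation the S:ZnS mole ratio is 1:1, so n(ZnS) = 2.59286 × 1/1 = 2.59286 mol.
Mass of ZnS = 2.59286 mol × 97.44 g/mol = 252.649 g.
Actual mass collected = 252.649 g × 0.937 = 236.732 g.

236.73 g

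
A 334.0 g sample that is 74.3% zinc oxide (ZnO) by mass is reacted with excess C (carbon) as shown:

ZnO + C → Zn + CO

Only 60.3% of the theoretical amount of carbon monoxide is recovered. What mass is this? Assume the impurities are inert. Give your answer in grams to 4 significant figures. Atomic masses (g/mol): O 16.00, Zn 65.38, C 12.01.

Pure ZnO available = 334.0 g × 0.743 = 248.16 g.
M(ZnO) = 65.38 + 16.00 = 81.38 g/mol.
M(CO) = 12.01 + 16.00 = 28.01 g/mol.
n(ZnO) = 248.16 g / 81.38 g/mol = 3.0494 mol.
From the equation the ZnO:CO mole ratio is 1:1, so n(CO) = 3.0494 × 1/1 = 3.0494 mol.
Mass of CO = 3.0494 mol × 28.01 g/mol = 85.414 g.
Actual mass collected = 85.414 g × 0.603 = 51.505 g.

51.50 g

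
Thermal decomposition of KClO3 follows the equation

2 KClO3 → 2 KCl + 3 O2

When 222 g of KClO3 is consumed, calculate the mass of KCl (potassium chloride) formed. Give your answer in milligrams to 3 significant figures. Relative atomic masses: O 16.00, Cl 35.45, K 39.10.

M(KClO3) = 39.10 + 35.45 + 3(16.00) = 122.55 g/mol.
M(KCl) = 39.10 + 35.45 = 74.55 g/mol.
n(KClO3) = 222.0 g / 122.55 g/mol = 1.812 mol.
From the equation the KClO3:KCl mole ratio is 2:2, so n(KCl) = 1.812 × 2/2 = 1.812 mol.
Mass of KCl = 1.812 mol × 74.55 g/mol = 135.0 g.
Converting to mg: 135.0 g = 135000 mg.

135000 mg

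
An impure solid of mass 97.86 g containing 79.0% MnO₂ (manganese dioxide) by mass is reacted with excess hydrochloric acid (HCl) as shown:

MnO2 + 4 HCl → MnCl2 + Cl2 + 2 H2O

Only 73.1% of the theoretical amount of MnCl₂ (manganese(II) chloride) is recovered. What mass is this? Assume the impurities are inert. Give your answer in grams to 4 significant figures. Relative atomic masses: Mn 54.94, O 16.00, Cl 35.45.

81.80 g

Pure MnO2 available = 97.86 g × 0.790 = 77.309 g.
M(MnO2) = 54.94 + 2(16.00) = 86.94 g/mol.
M(MnCl2) = 54.94 + 2(35.45) = 125.84 g/mol.
n(MnO2) = 77.309 g / 86.94 g/mol = 0.88923 mol.
From the equation the MnO2:MnCl2 mole ratio is 1:1, so n(MnCl2) = 0.88923 × 1/1 = 0.88923 mol.
Mass of MnCl2 = 0.88923 mol × 125.84 g/mol = 111.90 g.
Actual mass collected = 111.90 g × 0.731 = 81.799 g.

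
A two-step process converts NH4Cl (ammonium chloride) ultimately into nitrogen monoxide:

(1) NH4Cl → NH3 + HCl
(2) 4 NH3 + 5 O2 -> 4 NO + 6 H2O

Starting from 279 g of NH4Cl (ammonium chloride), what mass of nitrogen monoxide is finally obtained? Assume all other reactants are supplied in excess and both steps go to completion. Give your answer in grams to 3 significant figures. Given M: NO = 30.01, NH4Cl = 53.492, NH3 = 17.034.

n(NH4Cl) = 279.0 / 53.492 = 5.216 mol.
Step 1 gives a 1:1 ratio of NH4Cl to NH3, so n(NH3) = 5.216 mol.
In step 2 the NH3:NO ratio is 4:4, so n(NO) = 5.216 mol.
Mass of NO = 5.216 × 30.01 = 156.5 g.

157 g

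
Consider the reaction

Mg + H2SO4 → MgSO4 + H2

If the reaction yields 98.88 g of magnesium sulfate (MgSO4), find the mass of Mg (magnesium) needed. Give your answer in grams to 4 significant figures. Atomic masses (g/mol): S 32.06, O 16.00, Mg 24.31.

M(MgSO4) = 24.31 + 32.06 + 4(16.00) = 120.37 g/mol.
M(Mg) = 24.31 g/mol.
n(MgSO4) = 98.880 g / 120.37 g/mol = 0.82147 mol.
From the equation the MgSO4:Mg mole ratio is 1:1, so n(Mg) = 0.82147 × 1/1 = 0.82147 mol.
Mass of Mg = 0.82147 mol × 24.31 g/mol = 19.970 g.

19.97 g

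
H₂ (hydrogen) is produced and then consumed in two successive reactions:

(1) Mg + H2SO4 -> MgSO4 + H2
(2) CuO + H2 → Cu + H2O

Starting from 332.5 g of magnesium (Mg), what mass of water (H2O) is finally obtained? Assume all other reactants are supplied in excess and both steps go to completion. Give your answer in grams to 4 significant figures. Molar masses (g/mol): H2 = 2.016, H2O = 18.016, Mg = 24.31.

246.4 g

n(Mg) = 332.50 / 24.31 = 13.677 mol.
Step 1 gives a 1:1 ratio of Mg to H2, so n(H2) = 13.677 mol.
In step 2 the H2:H2O ratio is 1:1, so n(H2O) = 13.677 mol.
Mass of H2O = 13.677 × 18.016 = 246.41 g.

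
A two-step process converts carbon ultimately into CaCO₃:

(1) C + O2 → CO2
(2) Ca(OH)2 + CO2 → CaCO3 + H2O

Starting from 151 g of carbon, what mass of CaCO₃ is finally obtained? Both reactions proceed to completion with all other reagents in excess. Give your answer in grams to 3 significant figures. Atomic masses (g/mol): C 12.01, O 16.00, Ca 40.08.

M(C) = 12.01 g/mol.
M(CaCO3) = 40.08 + 12.01 + 3(16.00) = 100.09 g/mol.
n(C) = 151.0 / 12.01 = 12.57 mol.
Step 1 gives a 1:1 ratio of C to CO2, so n(CO2) = 12.57 mol.
In step 2 the CO2:CaCO3 ratio is 1:1, so n(CaCO3) = 12.57 mol.
Mass of CaCO3 = 12.57 × 100.09 = 1258 g.

1260 g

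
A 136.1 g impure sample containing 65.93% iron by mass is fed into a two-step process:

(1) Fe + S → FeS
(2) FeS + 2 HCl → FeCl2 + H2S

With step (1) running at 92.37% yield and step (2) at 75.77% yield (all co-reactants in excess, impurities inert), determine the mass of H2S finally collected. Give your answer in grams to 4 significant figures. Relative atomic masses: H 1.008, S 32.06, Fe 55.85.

Pure Fe = 136.1 × 0.6593 = 89.731 g.
M(Fe) = 55.85 g/mol.
M(H2S) = 2(1.008) + 32.06 = 34.076 g/mol.
n(Fe) = 89.731 / 55.85 = 1.6066 mol.
Step 1 (Fe:FeS = 1:1): theoretical n(FeS) = 1.6066 mol; at 92.37% yield, n(FeS) = 1.4841 mol.
Step 2 (FeS:H2S = 1:1): theoretical n(H2S) = 1.4841 mol, so theoretical mass = 1.4841 × 34.076 = 50.571 g.
At 75.77% yield, actual mass of H2S = 50.571 × 0.7577 = 38.317 g.

38.32 g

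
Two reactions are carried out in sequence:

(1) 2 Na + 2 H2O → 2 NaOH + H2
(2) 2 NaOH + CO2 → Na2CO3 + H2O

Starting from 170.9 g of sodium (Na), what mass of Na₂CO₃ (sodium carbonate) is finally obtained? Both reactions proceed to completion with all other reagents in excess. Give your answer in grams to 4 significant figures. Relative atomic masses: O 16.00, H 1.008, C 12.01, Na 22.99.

M(Na) = 22.99 g/mol.
M(Na2CO3) = 2(22.99) + 12.01 + 3(16.00) = 105.99 g/mol.
n(Na) = 170.90 / 22.99 = 7.4337 mol.
Step 1 gives a 2:2 ratio of Na to NaOH, so n(NaOH) = 7.4337 mol.
In step 2 the NaOH:Na2CO3 ratio is 2:1, so n(Na2CO3) = 3.7168 mol.
Mass of Na2CO3 = 3.7168 × 105.99 = 393.95 g.

393.9 g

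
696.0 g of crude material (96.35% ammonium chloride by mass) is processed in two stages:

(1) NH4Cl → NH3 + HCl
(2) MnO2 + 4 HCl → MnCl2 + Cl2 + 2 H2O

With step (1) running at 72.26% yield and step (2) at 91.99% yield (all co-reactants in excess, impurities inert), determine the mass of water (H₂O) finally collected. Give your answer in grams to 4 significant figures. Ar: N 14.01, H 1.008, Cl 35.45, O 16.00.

75.07 g

Pure NH4Cl = 696.0 × 0.9635 = 670.60 g.
M(NH4Cl) = 14.01 + 4(1.008) + 35.45 = 53.492 g/mol.
M(H2O) = 2(1.008) + 16.00 = 18.016 g/mol.
n(NH4Cl) = 670.60 / 53.492 = 12.536 mol.
Step 1 (NH4Cl:HCl = 1:1): theoretical n(HCl) = 12.536 mol; at 72.26% yield, n(HCl) = 9.0588 mol.
Step 2 (HCl:H2O = 4:2): theoretical n(H2O) = 4.5294 mol, so theoretical mass = 4.5294 × 18.016 = 81.602 g.
At 91.99% yield, actual mass of H2O = 81.602 × 0.9199 = 75.065 g.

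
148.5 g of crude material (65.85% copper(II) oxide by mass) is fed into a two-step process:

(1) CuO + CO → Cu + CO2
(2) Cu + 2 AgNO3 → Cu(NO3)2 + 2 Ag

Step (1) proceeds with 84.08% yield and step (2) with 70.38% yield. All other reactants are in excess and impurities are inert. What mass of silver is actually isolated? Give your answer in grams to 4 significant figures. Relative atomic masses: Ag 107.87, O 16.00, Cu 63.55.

156.9 g

Pure CuO = 148.5 × 0.6585 = 97.787 g.
M(CuO) = 63.55 + 16.00 = 79.55 g/mol.
M(Ag) = 107.87 g/mol.
n(CuO) = 97.787 / 79.55 = 1.2293 mol.
Step 1 (CuO:Cu = 1:1): theoretical n(Cu) = 1.2293 mol; at 84.08% yield, n(Cu) = 1.0336 mol.
Step 2 (Cu:Ag = 1:2): theoretical n(Ag) = 2.0671 mol, so theoretical mass = 2.0671 × 107.87 = 222.98 g.
At 70.38% yield, actual mass of Ag = 222.98 × 0.7038 = 156.93 g.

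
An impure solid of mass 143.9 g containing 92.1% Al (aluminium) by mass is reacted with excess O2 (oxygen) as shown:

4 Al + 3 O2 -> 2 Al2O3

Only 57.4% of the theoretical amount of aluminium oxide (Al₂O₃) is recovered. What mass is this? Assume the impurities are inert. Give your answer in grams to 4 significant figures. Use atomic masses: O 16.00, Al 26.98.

143.7 g

Pure Al available = 143.9 g × 0.921 = 132.53 g.
M(Al) = 26.98 g/mol.
M(Al2O3) = 2(26.98) + 3(16.00) = 101.96 g/mol.
n(Al) = 132.53 g / 26.98 g/mol = 4.9122 mol.
From the equation the Al:Al2O3 mole ratio is 4:2, so n(Al2O3) = 4.9122 × 2/4 = 2.4561 mol.
Mass of Al2O3 = 2.4561 mol × 101.96 g/mol = 250.43 g.
Actual mass collected = 250.43 g × 0.574 = 143.74 g.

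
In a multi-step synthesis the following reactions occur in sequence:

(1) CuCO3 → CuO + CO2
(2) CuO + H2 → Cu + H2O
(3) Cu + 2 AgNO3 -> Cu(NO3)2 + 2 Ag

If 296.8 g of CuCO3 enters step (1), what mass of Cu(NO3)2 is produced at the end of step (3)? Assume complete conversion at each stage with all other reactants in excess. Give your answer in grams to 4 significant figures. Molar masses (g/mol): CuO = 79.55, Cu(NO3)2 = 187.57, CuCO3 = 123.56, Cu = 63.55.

450.6 g

n(CuCO3) = 296.8 / 123.56 = 2.4021 mol.
Reaction (1): CuCO3→CuO ratio 1:1 ⇒ n(CuO) = 2.4021 mol.
Reaction (2): CuO→Cu ratio 1:1 ⇒ n(Cu) = 2.4021 mol.
Reaction (3): Cu→Cu(NO3)2 ratio 1:1 ⇒ n(Cu(NO3)2) = 2.4021 mol.
Mass of Cu(NO3)2 = 2.4021 × 187.57 = 450.56 g.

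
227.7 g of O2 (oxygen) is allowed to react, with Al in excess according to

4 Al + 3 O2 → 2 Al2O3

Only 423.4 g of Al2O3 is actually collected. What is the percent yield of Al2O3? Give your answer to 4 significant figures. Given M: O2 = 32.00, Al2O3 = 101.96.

87.54 %

n(O2) = 227.70 g / 32.00 g/mol = 7.1156 mol.
From the equation the O2:Al2O3 mole ratio is 3:2, so n(Al2O3) = 7.1156 × 2/3 = 4.7437 mol.
Mass of Al2O3 = 4.7437 mol × 101.96 g/mol = 483.67 g.
This is the theoretical yield. Percent yield = 423.4 g / 483.67 g × 100% = 87.539%.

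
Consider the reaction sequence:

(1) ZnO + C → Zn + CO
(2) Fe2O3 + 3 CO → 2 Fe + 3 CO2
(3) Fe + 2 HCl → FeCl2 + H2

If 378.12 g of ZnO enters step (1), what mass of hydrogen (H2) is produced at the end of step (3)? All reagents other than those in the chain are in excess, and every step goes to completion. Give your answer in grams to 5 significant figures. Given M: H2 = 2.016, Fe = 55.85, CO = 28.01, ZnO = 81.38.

n(ZnO) = 378.12 / 81.38 = 4.64635 mol.
Reaction (1): ZnO→CO ratio 1:1 ⇒ n(CO) = 4.64635 mol.
Reaction (2): CO→Fe ratio 3:2 ⇒ n(Fe) = 3.09757 mol.
Reaction (3): Fe→H2 ratio 1:1 ⇒ n(H2) = 3.09757 mol.
Mass of H2 = 3.09757 × 2.016 = 6.24470 g.

6.2447 g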